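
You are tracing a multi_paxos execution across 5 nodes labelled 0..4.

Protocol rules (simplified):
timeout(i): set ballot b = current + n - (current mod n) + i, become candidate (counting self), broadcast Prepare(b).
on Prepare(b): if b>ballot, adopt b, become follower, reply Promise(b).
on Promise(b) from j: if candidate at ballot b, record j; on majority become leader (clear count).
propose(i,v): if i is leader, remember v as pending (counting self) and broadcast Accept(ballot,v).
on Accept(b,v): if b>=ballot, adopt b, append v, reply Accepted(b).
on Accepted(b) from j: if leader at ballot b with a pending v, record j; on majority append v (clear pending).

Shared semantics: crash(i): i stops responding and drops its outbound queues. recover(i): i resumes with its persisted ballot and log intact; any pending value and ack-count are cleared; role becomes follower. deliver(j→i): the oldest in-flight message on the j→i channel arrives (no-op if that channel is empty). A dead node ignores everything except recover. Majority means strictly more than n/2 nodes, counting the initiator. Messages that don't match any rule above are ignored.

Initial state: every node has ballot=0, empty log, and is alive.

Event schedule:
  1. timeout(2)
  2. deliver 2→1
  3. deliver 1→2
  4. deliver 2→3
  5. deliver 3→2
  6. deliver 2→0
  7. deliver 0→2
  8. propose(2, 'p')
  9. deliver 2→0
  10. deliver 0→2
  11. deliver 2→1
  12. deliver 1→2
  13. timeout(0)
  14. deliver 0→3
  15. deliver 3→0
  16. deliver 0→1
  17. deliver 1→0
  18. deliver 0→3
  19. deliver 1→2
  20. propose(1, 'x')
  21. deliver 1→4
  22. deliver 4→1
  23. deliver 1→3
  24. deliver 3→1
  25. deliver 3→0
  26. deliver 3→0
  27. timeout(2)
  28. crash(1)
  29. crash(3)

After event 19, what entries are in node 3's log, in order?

step 1 timeout(2): 2={cand,b=7,log=-}
step 2 deliver 2→1: 1={foll,b=7,log=-}
step 3 deliver 1→2: —
step 4 deliver 2→3: 3={foll,b=7,log=-}
step 5 deliver 3→2: 2={lead,b=7,log=-}
step 6 deliver 2→0: 0={foll,b=7,log=-}
step 7 deliver 0→2: —
step 8 propose(2,'p'): —
step 9 deliver 2→0: 0={foll,b=7,log=p}
step 10 deliver 0→2: —
step 11 deliver 2→1: 1={foll,b=7,log=p}
step 12 deliver 1→2: 2={lead,b=7,log=p}
step 13 timeout(0): 0={cand,b=10,log=p}
step 14 deliver 0→3: 3={foll,b=10,log=-}
step 15 deliver 3→0: —
step 16 deliver 0→1: 1={foll,b=10,log=p}
step 17 deliver 1→0: 0={lead,b=10,log=p}
step 18 deliver 0→3: —
step 19 deliver 1→2: —

empty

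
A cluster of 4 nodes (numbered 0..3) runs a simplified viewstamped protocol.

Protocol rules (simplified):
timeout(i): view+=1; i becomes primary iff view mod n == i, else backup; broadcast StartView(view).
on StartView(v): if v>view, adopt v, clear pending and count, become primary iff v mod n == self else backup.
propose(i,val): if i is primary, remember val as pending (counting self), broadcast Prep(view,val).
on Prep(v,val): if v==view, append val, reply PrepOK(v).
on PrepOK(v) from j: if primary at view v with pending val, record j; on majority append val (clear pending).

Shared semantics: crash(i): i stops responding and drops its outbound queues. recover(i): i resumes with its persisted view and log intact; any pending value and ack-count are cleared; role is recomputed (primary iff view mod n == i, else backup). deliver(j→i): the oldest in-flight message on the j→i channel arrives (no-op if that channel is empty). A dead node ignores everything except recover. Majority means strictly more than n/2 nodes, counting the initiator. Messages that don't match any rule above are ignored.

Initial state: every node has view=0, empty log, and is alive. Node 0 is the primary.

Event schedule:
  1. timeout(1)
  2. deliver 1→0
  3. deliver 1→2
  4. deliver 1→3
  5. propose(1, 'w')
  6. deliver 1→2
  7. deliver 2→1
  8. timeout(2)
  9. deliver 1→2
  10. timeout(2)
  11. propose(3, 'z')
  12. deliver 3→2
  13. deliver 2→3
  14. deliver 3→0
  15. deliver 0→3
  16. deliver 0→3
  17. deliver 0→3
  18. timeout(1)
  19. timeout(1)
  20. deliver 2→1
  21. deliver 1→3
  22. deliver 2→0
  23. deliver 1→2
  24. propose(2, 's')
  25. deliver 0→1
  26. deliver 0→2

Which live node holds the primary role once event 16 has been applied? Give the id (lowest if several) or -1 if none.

step 1 timeout(1): 1={prim,v=1,log=-}
step 2 deliver 1→0: 0={back,v=1,log=-}
step 3 deliver 1→2: 2={back,v=1,log=-}
step 4 deliver 1→3: 3={back,v=1,log=-}
step 5 propose(1,'w'): —
step 6 deliver 1→2: 2={back,v=1,log=w}
step 7 deliver 2→1: —
step 8 timeout(2): 2={prim,v=2,log=w}
step 9 deliver 1→2: —
step 10 timeout(2): 2={back,v=3,log=w}
step 11 propose(3,'z'): —
step 12 deliver 3→2: —
step 13 deliver 2→3: 3={back,v=2,log=-}
step 14 deliver 3→0: —
step 15 deliver 0→3: —
step 16 deliver 0→3: —

1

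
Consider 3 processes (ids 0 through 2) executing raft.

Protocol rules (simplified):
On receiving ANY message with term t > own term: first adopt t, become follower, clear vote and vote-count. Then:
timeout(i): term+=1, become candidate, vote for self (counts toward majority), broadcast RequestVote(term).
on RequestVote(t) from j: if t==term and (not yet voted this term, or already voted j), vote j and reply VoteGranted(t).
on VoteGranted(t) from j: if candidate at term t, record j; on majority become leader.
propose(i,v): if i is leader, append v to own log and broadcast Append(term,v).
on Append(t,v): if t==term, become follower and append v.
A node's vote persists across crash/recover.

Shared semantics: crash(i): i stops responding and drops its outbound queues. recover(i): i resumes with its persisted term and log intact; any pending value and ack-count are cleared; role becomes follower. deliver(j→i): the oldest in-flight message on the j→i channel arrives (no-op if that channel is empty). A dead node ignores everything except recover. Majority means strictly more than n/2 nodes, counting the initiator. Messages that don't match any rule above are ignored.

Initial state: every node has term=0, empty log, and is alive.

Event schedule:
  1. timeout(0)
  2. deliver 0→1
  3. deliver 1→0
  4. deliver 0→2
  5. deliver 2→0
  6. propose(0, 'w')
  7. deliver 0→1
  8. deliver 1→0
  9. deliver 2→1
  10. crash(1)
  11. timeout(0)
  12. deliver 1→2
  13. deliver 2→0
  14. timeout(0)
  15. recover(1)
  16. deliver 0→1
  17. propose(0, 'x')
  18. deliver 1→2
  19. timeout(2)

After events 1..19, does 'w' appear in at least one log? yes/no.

[1] timeout(0) → N0(cand t1 [-])
[2] deliver 0→1 → N1(foll t1 [-])
[3] deliver 1→0 → N0(lead t1 [-])
[4] deliver 0→2 → N2(foll t1 [-])
[5] deliver 2→0 → ∅
[6] propose(0,'w') → N0(lead t1 [w])
[7] deliver 0→1 → N1(foll t1 [w])
[8] deliver 1→0 → ∅
[9] deliver 2→1 → ∅
[10] crash(1) → N1(✗foll t1 [w])
[11] timeout(0) → N0(cand t2 [w])
[12] deliver 1→2 → ∅
[13] deliver 2→0 → ∅
[14] timeout(0) → N0(cand t3 [w])
[15] recover(1) → N1(foll t1 [w])
[16] deliver 0→1 → N1(foll t2 [w])
[17] propose(0,'x') → ∅
[18] deliver 1→2 → ∅
[19] timeout(2) → N2(cand t2 [-])

yes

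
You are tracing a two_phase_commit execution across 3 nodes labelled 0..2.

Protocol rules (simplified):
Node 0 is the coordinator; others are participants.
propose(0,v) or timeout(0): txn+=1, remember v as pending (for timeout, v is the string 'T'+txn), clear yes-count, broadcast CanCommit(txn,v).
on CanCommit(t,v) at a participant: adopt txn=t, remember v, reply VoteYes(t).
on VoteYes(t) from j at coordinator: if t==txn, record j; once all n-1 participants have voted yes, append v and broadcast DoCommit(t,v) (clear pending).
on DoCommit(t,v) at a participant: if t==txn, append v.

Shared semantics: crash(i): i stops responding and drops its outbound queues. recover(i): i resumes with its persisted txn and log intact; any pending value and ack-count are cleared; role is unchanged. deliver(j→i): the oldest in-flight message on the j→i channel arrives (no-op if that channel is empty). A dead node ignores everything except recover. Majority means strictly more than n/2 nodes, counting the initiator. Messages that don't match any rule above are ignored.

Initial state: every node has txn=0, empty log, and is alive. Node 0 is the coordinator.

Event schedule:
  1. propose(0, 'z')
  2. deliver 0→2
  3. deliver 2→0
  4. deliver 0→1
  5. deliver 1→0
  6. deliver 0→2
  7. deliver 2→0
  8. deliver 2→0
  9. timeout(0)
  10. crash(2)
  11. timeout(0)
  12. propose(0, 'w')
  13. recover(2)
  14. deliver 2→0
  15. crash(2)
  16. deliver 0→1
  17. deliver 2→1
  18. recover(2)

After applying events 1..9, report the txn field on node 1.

1

after 1 — propose(0,'z'): n0:coor/t1/[-]
after 2 — deliver 0→2: n2:part/t1/[-]
after 3 — deliver 2→0: ·
after 4 — deliver 0→1: n1:part/t1/[-]
after 5 — deliver 1→0: n0:coor/t1/[z]
after 6 — deliver 0→2: n2:part/t1/[z]
after 7 — deliver 2→0: ·
after 8 — deliver 2→0: ·
after 9 — timeout(0): n0:coor/t2/[z]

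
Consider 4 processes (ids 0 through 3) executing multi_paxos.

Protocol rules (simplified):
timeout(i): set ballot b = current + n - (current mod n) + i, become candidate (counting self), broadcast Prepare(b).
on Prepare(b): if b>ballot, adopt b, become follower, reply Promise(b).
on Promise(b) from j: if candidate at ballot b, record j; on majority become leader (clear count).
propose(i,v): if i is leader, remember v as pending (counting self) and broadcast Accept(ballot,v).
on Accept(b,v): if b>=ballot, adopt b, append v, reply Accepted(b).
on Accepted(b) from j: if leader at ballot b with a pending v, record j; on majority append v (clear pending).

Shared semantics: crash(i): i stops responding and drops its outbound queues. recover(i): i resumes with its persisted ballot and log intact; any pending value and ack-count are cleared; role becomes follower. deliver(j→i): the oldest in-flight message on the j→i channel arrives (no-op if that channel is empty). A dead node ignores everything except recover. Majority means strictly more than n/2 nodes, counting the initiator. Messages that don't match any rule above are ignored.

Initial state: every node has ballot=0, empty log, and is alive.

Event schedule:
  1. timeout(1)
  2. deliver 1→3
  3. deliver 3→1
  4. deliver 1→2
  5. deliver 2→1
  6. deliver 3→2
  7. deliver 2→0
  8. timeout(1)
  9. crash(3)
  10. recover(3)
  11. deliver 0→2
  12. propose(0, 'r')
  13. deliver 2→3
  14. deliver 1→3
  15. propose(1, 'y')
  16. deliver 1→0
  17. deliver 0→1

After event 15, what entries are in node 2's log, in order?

empty

e1 timeout(1): 1[cand,b=5,-]
e2 deliver 1→3: 3[foll,b=5,-]
e3 deliver 3→1: ·
e4 deliver 1→2: 2[foll,b=5,-]
e5 deliver 2→1: 1[lead,b=5,-]
e6 deliver 3→2: ·
e7 deliver 2→0: ·
e8 timeout(1): 1[cand,b=9,-]
e9 crash(3): 3[✗foll,b=5,-]
e10 recover(3): 3[foll,b=5,-]
e11 deliver 0→2: ·
e12 propose(0,'r'): ·
e13 deliver 2→3: ·
e14 deliver 1→3: 3[foll,b=9,-]
e15 propose(1,'y'): ·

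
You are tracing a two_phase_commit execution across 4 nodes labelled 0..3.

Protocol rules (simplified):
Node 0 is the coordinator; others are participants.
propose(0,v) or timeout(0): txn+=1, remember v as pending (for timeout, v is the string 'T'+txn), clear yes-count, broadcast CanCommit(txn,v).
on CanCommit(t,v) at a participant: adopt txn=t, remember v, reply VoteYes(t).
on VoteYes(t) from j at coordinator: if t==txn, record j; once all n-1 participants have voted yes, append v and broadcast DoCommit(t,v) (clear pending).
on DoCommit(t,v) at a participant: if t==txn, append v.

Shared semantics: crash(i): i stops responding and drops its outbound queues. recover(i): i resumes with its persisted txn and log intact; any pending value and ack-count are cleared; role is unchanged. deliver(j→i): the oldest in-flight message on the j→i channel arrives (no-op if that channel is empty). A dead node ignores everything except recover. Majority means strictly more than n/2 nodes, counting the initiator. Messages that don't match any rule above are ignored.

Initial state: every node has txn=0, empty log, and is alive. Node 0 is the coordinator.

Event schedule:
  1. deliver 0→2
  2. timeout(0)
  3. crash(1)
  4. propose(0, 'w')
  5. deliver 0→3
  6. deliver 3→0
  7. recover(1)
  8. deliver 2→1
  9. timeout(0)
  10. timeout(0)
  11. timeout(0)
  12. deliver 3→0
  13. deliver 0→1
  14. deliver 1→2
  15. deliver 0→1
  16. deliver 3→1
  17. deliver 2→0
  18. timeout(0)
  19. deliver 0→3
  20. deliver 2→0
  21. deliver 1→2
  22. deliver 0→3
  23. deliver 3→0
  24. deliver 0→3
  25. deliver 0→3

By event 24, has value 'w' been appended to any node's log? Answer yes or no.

[1] deliver 0→2 → ∅
[2] timeout(0) → N0(coor t1 [-])
[3] crash(1) → N1(✗part t0 [-])
[4] propose(0,'w') → N0(coor t2 [-])
[5] deliver 0→3 → N3(part t1 [-])
[6] deliver 3→0 → ∅
[7] recover(1) → N1(part t0 [-])
[8] deliver 2→1 → ∅
[9] timeout(0) → N0(coor t3 [-])
[10] timeout(0) → N0(coor t4 [-])
[11] timeout(0) → N0(coor t5 [-])
[12] deliver 3→0 → ∅
[13] deliver 0→1 → N1(part t1 [-])
[14] deliver 1→2 → ∅
[15] deliver 0→1 → N1(part t2 [-])
[16] deliver 3→1 → ∅
[17] deliver 2→0 → ∅
[18] timeout(0) → N0(coor t6 [-])
[19] deliver 0→3 → N3(part t2 [-])
[20] deliver 2→0 → ∅
[21] deliver 1→2 → ∅
[22] deliver 0→3 → N3(part t3 [-])
[23] deliver 3→0 → ∅
[24] deliver 0→3 → N3(part t4 [-])

no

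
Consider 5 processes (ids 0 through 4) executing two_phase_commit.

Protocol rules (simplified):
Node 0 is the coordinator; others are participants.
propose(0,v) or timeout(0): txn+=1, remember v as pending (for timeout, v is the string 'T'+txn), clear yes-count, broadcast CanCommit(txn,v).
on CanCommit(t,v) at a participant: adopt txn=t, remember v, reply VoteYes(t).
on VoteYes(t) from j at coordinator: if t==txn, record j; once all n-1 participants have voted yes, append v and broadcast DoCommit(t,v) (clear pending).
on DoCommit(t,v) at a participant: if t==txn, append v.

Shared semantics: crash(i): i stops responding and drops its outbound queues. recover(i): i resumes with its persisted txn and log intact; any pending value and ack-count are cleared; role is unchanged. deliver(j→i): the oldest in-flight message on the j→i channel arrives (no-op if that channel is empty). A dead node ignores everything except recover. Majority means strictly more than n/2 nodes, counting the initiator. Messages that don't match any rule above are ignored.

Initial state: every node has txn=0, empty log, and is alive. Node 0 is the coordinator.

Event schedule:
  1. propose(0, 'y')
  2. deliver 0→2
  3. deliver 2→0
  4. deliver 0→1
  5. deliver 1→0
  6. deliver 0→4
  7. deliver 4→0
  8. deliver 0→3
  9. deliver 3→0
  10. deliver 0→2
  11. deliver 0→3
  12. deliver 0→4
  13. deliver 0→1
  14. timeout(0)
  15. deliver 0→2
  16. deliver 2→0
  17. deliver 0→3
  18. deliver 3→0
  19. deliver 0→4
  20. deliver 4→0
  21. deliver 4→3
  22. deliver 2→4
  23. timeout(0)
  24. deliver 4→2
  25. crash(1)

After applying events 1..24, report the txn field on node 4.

step 1 propose(0,'y'): 0={coor,t=1,log=-}
step 2 deliver 0→2: 2={part,t=1,log=-}
step 3 deliver 2→0: —
step 4 deliver 0→1: 1={part,t=1,log=-}
step 5 deliver 1→0: —
step 6 deliver 0→4: 4={part,t=1,log=-}
step 7 deliver 4→0: —
step 8 deliver 0→3: 3={part,t=1,log=-}
step 9 deliver 3→0: 0={coor,t=1,log=y}
step 10 deliver 0→2: 2={part,t=1,log=y}
step 11 deliver 0→3: 3={part,t=1,log=y}
step 12 deliver 0→4: 4={part,t=1,log=y}
step 13 deliver 0→1: 1={part,t=1,log=y}
step 14 timeout(0): 0={coor,t=2,log=y}
step 15 deliver 0→2: 2={part,t=2,log=y}
step 16 deliver 2→0: —
step 17 deliver 0→3: 3={part,t=2,log=y}
step 18 deliver 3→0: —
step 19 deliver 0→4: 4={part,t=2,log=y}
step 20 deliver 4→0: —
step 21 deliver 4→3: —
step 22 deliver 2→4: —
step 23 timeout(0): 0={coor,t=3,log=y}
step 24 deliver 4→2: —

2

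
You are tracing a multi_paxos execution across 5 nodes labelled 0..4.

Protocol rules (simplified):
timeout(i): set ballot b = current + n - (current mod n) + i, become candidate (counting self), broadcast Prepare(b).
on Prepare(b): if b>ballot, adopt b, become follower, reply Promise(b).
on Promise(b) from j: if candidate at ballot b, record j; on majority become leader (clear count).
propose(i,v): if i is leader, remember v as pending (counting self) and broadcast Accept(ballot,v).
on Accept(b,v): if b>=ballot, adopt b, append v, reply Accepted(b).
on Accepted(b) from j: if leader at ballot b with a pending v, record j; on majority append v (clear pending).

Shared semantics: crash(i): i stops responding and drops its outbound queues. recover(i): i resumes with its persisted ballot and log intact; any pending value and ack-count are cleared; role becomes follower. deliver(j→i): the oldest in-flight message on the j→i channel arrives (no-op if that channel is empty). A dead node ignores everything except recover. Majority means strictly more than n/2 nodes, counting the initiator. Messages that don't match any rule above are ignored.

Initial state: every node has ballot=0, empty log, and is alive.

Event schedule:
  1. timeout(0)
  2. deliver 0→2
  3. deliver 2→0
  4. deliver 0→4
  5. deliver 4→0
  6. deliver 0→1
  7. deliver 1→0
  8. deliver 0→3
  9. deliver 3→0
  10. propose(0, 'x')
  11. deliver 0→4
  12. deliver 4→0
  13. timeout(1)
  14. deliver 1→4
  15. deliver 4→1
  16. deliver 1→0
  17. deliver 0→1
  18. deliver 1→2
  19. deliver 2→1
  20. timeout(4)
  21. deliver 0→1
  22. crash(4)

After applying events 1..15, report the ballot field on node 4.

after 1 — timeout(0): n0:cand/b5/[-]
after 2 — deliver 0→2: n2:foll/b5/[-]
after 3 — deliver 2→0: ·
after 4 — deliver 0→4: n4:foll/b5/[-]
after 5 — deliver 4→0: n0:lead/b5/[-]
after 6 — deliver 0→1: n1:foll/b5/[-]
after 7 — deliver 1→0: ·
after 8 — deliver 0→3: n3:foll/b5/[-]
after 9 — deliver 3→0: ·
after 10 — propose(0,'x'): ·
after 11 — deliver 0→4: n4:foll/b5/[x]
after 12 — deliver 4→0: ·
after 13 — timeout(1): n1:cand/b11/[-]
after 14 — deliver 1→4: n4:foll/b11/[x]
after 15 — deliver 4→1: ·

11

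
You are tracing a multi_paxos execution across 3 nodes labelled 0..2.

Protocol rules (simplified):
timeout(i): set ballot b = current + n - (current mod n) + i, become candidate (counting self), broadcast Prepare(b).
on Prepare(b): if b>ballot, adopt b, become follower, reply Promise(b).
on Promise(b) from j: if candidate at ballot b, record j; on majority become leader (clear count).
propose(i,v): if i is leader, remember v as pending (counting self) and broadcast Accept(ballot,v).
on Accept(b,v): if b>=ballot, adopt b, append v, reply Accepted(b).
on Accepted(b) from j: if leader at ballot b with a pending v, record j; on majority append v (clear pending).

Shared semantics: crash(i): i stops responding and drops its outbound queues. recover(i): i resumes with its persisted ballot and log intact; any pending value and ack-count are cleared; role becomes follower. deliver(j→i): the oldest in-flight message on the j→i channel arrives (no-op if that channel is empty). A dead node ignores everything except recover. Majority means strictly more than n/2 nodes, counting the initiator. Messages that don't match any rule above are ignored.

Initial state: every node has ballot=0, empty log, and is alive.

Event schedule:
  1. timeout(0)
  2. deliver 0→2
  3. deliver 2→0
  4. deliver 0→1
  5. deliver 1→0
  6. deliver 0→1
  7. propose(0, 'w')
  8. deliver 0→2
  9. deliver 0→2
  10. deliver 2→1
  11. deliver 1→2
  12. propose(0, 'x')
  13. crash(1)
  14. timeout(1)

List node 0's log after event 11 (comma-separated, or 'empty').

empty

[1] timeout(0) → N0(cand b3 [-])
[2] deliver 0→2 → N2(foll b3 [-])
[3] deliver 2→0 → N0(lead b3 [-])
[4] deliver 0→1 → N1(foll b3 [-])
[5] deliver 1→0 → ∅
[6] deliver 0→1 → ∅
[7] propose(0,'w') → ∅
[8] deliver 0→2 → N2(foll b3 [w])
[9] deliver 0→2 → ∅
[10] deliver 2→1 → ∅
[11] deliver 1→2 → ∅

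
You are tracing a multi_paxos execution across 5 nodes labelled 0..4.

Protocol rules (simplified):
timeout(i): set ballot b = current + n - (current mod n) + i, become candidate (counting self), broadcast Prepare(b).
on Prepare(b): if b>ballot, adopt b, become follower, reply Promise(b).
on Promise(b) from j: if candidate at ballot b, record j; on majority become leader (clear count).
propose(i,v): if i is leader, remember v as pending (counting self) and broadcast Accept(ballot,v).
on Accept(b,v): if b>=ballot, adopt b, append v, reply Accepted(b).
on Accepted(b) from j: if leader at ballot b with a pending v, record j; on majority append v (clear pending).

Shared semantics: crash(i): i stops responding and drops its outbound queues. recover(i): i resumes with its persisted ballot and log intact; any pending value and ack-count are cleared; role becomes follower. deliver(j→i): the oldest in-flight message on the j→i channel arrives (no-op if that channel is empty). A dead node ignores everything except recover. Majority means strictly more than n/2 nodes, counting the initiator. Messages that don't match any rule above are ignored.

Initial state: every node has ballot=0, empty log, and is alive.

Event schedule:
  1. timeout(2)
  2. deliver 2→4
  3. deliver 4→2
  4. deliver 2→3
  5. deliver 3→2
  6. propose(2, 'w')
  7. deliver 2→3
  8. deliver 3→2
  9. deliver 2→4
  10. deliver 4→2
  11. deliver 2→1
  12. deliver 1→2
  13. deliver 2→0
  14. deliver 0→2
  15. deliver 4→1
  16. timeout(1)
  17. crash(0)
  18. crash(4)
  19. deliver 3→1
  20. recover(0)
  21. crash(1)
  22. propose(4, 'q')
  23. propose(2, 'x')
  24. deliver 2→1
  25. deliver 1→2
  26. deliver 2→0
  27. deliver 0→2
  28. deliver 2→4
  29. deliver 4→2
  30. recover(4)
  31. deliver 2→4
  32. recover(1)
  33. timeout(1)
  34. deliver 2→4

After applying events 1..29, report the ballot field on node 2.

7

1. timeout(2):  <2:cand b7 ->
2. deliver 2→4:  <4:foll b7 ->
3. deliver 4→2:  nop
4. deliver 2→3:  <3:foll b7 ->
5. deliver 3→2:  <2:lead b7 ->
6. propose(2,'w'):  nop
7. deliver 2→3:  <3:foll b7 w>
8. deliver 3→2:  nop
9. deliver 2→4:  <4:foll b7 w>
10. deliver 4→2:  <2:lead b7 w>
11. deliver 2→1:  <1:foll b7 ->
12. deliver 1→2:  nop
13. deliver 2→0:  <0:foll b7 ->
14. deliver 0→2:  nop
15. deliver 4→1:  nop
16. timeout(1):  <1:cand b11 ->
17. crash(0):  <0:✗foll b7 ->
18. crash(4):  <4:✗foll b7 w>
19. deliver 3→1:  nop
20. recover(0):  <0:foll b7 ->
21. crash(1):  <1:✗cand b11 ->
22. propose(4,'q'):  nop
23. propose(2,'x'):  nop
24. deliver 2→1:  nop
25. deliver 1→2:  nop
26. deliver 2→0:  <0:foll b7 w>
27. deliver 0→2:  nop
28. deliver 2→4:  nop
29. deliver 4→2:  nop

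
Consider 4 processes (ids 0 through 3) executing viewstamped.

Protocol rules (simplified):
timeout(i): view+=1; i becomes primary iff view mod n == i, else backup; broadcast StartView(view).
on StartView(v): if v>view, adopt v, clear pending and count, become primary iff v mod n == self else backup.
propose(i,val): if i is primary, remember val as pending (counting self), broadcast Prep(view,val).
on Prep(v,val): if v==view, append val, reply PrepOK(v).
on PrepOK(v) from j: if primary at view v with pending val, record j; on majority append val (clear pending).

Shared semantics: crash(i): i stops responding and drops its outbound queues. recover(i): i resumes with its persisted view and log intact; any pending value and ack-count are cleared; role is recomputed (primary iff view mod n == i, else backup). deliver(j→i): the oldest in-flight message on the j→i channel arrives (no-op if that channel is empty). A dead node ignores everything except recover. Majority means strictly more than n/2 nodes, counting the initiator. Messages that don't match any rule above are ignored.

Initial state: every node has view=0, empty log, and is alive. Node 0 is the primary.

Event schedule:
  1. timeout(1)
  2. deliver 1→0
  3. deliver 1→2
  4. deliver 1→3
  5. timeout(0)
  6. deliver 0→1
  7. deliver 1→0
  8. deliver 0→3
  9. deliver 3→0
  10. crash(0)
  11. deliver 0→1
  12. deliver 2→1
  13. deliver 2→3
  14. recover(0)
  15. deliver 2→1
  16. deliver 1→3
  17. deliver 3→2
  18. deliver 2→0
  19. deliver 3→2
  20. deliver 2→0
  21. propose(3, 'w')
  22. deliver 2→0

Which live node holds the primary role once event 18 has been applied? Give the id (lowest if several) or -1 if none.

e1 timeout(1): 1[prim,v=1,-]
e2 deliver 1→0: 0[back,v=1,-]
e3 deliver 1→2: 2[back,v=1,-]
e4 deliver 1→3: 3[back,v=1,-]
e5 timeout(0): 0[back,v=2,-]
e6 deliver 0→1: 1[back,v=2,-]
e7 deliver 1→0: ·
e8 deliver 0→3: 3[back,v=2,-]
e9 deliver 3→0: ·
e10 crash(0): 0[✗back,v=2,-]
e11 deliver 0→1: ·
e12 deliver 2→1: ·
e13 deliver 2→3: ·
e14 recover(0): 0[back,v=2,-]
e15 deliver 2→1: ·
e16 deliver 1→3: ·
e17 deliver 3→2: ·
e18 deliver 2→0: ·

-1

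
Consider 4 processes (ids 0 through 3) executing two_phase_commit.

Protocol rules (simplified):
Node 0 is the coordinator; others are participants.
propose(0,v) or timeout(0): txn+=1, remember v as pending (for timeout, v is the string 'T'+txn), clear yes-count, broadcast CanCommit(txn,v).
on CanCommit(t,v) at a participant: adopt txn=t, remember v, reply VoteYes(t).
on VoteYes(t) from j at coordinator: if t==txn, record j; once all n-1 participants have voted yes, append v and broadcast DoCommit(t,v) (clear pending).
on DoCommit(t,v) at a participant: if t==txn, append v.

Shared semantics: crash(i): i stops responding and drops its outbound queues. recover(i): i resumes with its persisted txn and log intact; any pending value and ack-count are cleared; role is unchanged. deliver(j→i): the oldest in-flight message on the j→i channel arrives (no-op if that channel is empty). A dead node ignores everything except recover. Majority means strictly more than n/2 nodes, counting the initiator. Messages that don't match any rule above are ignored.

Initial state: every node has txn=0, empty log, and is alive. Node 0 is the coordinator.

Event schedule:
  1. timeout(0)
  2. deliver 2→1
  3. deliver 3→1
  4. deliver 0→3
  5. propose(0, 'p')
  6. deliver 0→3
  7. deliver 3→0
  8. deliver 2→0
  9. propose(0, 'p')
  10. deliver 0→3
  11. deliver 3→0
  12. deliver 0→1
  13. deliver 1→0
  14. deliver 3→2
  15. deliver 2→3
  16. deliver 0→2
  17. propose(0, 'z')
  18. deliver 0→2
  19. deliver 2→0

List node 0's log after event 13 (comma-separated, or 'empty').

empty

e1 timeout(0): 0[coor,t=1,-]
e2 deliver 2→1: ·
e3 deliver 3→1: ·
e4 deliver 0→3: 3[part,t=1,-]
e5 propose(0,'p'): 0[coor,t=2,-]
e6 deliver 0→3: 3[part,t=2,-]
e7 deliver 3→0: ·
e8 deliver 2→0: ·
e9 propose(0,'p'): 0[coor,t=3,-]
e10 deliver 0→3: 3[part,t=3,-]
e11 deliver 3→0: ·
e12 deliver 0→1: 1[part,t=1,-]
e13 deliver 1→0: ·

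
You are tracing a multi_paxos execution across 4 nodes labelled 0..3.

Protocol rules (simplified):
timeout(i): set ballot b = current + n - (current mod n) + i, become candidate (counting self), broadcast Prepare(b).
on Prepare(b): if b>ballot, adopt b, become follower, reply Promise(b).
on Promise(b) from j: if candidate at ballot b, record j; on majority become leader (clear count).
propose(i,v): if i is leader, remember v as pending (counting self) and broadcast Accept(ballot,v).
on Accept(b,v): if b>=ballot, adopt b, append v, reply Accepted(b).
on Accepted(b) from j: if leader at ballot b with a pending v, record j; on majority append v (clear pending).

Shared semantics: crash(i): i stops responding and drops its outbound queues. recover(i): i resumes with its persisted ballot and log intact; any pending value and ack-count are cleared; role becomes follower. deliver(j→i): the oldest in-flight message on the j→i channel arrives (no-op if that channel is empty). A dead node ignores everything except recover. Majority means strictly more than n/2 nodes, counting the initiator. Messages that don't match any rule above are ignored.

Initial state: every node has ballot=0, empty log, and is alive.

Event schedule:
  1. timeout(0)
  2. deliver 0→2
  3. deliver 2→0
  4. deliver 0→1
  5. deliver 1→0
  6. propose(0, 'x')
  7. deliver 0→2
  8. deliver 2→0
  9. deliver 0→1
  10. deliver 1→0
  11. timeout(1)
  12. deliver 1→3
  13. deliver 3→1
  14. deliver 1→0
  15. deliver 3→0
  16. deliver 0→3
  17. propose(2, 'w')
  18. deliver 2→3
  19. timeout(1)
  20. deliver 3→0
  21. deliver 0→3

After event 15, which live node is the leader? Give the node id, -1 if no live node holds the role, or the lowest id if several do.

after 1 — timeout(0): n0:cand/b4/[-]
after 2 — deliver 0→2: n2:foll/b4/[-]
after 3 — deliver 2→0: ·
after 4 — deliver 0→1: n1:foll/b4/[-]
after 5 — deliver 1→0: n0:lead/b4/[-]
after 6 — propose(0,'x'): ·
after 7 — deliver 0→2: n2:foll/b4/[x]
after 8 — deliver 2→0: ·
after 9 — deliver 0→1: n1:foll/b4/[x]
after 10 — deliver 1→0: n0:lead/b4/[x]
after 11 — timeout(1): n1:cand/b9/[x]
after 12 — deliver 1→3: n3:foll/b9/[-]
after 13 — deliver 3→1: ·
after 14 — deliver 1→0: n0:foll/b9/[x]
after 15 — deliver 3→0: ·

-1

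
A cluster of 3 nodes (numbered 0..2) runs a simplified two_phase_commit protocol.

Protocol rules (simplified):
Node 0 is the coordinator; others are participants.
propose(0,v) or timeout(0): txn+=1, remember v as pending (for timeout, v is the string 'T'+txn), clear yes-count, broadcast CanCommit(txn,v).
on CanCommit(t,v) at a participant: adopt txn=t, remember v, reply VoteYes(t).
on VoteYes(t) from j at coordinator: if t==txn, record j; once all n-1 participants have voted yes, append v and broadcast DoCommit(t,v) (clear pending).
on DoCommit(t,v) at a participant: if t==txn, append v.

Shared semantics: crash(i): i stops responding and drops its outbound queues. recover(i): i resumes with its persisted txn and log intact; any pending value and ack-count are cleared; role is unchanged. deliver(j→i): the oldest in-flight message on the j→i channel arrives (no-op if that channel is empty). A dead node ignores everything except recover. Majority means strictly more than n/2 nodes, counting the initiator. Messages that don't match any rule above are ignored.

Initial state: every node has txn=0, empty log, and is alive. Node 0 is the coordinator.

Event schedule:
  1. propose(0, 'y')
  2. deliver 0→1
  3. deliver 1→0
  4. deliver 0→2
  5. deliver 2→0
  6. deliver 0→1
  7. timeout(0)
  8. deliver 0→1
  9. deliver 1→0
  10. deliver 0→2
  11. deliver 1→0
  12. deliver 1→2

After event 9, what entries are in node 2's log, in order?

empty

step 1 propose(0,'y'): 0={coor,t=1,log=-}
step 2 deliver 0→1: 1={part,t=1,log=-}
step 3 deliver 1→0: —
step 4 deliver 0→2: 2={part,t=1,log=-}
step 5 deliver 2→0: 0={coor,t=1,log=y}
step 6 deliver 0→1: 1={part,t=1,log=y}
step 7 timeout(0): 0={coor,t=2,log=y}
step 8 deliver 0→1: 1={part,t=2,log=y}
step 9 deliver 1→0: —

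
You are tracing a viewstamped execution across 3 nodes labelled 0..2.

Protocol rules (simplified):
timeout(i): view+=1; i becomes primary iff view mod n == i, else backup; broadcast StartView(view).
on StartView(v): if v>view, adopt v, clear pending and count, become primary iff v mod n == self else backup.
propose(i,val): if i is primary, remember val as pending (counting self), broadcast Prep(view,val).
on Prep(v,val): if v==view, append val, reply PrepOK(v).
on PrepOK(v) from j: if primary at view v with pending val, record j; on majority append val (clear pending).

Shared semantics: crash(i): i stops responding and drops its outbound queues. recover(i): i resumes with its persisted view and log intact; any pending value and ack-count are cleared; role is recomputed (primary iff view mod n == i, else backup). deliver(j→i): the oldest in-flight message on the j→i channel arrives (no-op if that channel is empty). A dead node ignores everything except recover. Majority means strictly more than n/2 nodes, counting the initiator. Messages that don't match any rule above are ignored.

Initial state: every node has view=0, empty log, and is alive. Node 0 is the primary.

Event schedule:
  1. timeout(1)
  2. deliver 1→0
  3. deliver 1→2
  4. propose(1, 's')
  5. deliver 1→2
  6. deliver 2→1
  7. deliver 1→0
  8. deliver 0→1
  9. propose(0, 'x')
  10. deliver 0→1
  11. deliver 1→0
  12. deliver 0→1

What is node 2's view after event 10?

1

[1] timeout(1) → N1(prim v1 [-])
[2] deliver 1→0 → N0(back v1 [-])
[3] deliver 1→2 → N2(back v1 [-])
[4] propose(1,'s') → ∅
[5] deliver 1→2 → N2(back v1 [s])
[6] deliver 2→1 → N1(prim v1 [s])
[7] deliver 1→0 → N0(back v1 [s])
[8] deliver 0→1 → ∅
[9] propose(0,'x') → ∅
[10] deliver 0→1 → ∅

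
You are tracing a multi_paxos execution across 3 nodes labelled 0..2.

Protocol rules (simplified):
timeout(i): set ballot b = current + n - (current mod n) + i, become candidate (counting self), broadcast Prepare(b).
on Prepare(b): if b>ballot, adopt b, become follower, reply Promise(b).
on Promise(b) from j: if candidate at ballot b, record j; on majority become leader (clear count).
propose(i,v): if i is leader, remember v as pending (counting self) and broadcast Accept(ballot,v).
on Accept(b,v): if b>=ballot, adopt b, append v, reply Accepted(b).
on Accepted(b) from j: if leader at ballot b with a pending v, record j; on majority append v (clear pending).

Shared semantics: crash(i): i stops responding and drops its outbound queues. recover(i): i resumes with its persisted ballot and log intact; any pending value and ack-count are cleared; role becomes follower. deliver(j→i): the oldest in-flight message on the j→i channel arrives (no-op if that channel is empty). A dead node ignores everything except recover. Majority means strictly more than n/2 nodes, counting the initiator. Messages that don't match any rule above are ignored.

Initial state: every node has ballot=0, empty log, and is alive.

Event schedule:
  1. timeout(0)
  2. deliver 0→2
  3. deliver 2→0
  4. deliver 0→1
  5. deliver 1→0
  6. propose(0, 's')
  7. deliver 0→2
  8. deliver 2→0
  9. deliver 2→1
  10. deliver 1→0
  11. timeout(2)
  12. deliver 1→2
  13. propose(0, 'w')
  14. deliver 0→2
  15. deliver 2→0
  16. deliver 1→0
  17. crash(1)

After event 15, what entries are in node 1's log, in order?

after 1 — timeout(0): n0:cand/b3/[-]
after 2 — deliver 0→2: n2:foll/b3/[-]
after 3 — deliver 2→0: n0:lead/b3/[-]
after 4 — deliver 0→1: n1:foll/b3/[-]
after 5 — deliver 1→0: ·
after 6 — propose(0,'s'): ·
after 7 — deliver 0→2: n2:foll/b3/[s]
after 8 — deliver 2→0: n0:lead/b3/[s]
after 9 — deliver 2→1: ·
after 10 — deliver 1→0: ·
after 11 — timeout(2): n2:cand/b8/[s]
after 12 — deliver 1→2: ·
after 13 — propose(0,'w'): ·
after 14 — deliver 0→2: ·
after 15 — deliver 2→0: n0:foll/b8/[s]

empty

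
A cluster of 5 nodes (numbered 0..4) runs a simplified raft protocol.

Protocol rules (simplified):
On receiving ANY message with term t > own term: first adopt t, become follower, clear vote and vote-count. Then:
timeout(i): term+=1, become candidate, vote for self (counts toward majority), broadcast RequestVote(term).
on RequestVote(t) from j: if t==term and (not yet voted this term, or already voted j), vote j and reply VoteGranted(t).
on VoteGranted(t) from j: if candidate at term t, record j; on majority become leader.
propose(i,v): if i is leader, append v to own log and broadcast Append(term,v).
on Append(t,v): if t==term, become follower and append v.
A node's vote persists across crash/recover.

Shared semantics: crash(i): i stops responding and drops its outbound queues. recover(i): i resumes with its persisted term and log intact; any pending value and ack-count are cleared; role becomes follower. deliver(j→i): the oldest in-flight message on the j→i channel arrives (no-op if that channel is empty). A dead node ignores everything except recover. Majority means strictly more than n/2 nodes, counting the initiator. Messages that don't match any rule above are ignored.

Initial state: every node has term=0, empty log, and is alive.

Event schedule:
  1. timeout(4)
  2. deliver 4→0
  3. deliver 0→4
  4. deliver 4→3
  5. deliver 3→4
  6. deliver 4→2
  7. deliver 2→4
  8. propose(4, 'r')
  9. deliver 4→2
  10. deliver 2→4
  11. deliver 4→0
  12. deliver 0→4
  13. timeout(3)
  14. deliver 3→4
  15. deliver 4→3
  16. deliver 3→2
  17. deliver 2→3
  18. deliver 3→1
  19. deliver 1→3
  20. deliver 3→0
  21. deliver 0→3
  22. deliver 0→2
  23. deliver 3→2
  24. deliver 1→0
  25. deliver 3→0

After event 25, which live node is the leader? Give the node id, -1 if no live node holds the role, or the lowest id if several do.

step 1 timeout(4): 4={cand,t=1,log=-}
step 2 deliver 4→0: 0={foll,t=1,log=-}
step 3 deliver 0→4: —
step 4 deliver 4→3: 3={foll,t=1,log=-}
step 5 deliver 3→4: 4={lead,t=1,log=-}
step 6 deliver 4→2: 2={foll,t=1,log=-}
step 7 deliver 2→4: —
step 8 propose(4,'r'): 4={lead,t=1,log=r}
step 9 deliver 4→2: 2={foll,t=1,log=r}
step 10 deliver 2→4: —
step 11 deliver 4→0: 0={foll,t=1,log=r}
step 12 deliver 0→4: —
step 13 timeout(3): 3={cand,t=2,log=-}
step 14 deliver 3→4: 4={foll,t=2,log=r}
step 15 deliver 4→3: —
step 16 deliver 3→2: 2={foll,t=2,log=r}
step 17 deliver 2→3: —
step 18 deliver 3→1: 1={foll,t=2,log=-}
step 19 deliver 1→3: 3={lead,t=2,log=-}
step 20 deliver 3→0: 0={foll,t=2,log=r}
step 21 deliver 0→3: —
step 22 deliver 0→2: —
step 23 deliver 3→2: —
step 24 deliver 1→0: —
step 25 deliver 3→0: —

3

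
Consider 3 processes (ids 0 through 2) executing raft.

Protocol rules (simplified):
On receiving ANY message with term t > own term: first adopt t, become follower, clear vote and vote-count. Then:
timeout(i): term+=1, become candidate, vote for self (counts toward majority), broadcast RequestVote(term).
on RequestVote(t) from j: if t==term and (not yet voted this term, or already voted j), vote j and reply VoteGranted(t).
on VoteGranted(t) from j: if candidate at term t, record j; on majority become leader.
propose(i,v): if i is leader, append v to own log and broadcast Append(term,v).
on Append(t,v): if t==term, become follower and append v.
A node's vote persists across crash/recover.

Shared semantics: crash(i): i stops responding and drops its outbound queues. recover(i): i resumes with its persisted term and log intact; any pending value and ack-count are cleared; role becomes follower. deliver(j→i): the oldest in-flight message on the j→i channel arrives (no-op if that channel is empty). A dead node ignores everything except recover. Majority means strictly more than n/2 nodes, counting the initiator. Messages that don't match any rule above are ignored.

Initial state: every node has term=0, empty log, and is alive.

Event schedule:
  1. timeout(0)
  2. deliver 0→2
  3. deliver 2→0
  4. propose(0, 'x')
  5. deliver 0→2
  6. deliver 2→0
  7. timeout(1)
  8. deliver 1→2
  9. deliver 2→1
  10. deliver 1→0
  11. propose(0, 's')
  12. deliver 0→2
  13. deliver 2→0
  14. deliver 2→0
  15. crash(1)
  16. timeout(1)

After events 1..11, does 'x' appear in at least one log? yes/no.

yes

e1 timeout(0): 0[cand,t=1,-]
e2 deliver 0→2: 2[foll,t=1,-]
e3 deliver 2→0: 0[lead,t=1,-]
e4 propose(0,'x'): 0[lead,t=1,x]
e5 deliver 0→2: 2[foll,t=1,x]
e6 deliver 2→0: ·
e7 timeout(1): 1[cand,t=1,-]
e8 deliver 1→2: ·
e9 deliver 2→1: ·
e10 deliver 1→0: ·
e11 propose(0,'s'): 0[lead,t=1,x,s]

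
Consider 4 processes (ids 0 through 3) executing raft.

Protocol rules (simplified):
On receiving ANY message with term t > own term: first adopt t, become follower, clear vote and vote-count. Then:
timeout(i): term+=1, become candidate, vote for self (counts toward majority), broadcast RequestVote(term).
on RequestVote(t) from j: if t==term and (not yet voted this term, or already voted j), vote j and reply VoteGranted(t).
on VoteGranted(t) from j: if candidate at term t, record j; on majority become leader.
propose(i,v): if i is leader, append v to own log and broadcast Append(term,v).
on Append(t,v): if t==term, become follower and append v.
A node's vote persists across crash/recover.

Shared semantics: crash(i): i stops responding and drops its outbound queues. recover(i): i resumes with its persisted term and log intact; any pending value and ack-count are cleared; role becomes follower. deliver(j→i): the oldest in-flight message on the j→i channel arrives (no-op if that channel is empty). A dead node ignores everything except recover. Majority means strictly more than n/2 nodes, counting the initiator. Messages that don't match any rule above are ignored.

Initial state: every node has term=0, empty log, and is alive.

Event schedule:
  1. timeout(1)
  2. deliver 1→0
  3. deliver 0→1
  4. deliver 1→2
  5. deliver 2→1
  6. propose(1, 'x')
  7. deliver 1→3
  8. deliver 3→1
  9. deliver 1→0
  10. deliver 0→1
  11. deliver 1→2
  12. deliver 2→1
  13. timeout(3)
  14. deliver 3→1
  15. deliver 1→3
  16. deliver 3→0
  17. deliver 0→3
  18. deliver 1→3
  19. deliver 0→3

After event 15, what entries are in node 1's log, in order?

after 1 — timeout(1): n1:cand/t1/[-]
after 2 — deliver 1→0: n0:foll/t1/[-]
after 3 — deliver 0→1: ·
after 4 — deliver 1→2: n2:foll/t1/[-]
after 5 — deliver 2→1: n1:lead/t1/[-]
after 6 — propose(1,'x'): n1:lead/t1/[x]
after 7 — deliver 1→3: n3:foll/t1/[-]
after 8 — deliver 3→1: ·
after 9 — deliver 1→0: n0:foll/t1/[x]
after 10 — deliver 0→1: ·
after 11 — deliver 1→2: n2:foll/t1/[x]
after 12 — deliver 2→1: ·
after 13 — timeout(3): n3:cand/t2/[-]
after 14 — deliver 3→1: n1:foll/t2/[x]
after 15 — deliver 1→3: ·

x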